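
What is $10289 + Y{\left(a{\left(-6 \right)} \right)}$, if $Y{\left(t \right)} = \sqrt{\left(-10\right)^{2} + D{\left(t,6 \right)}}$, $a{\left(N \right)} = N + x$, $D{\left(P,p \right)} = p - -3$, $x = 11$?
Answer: $10289 + \sqrt{109} \approx 10299.0$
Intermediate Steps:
$D{\left(P,p \right)} = 3 + p$ ($D{\left(P,p \right)} = p + 3 = 3 + p$)
$a{\left(N \right)} = 11 + N$ ($a{\left(N \right)} = N + 11 = 11 + N$)
$Y{\left(t \right)} = \sqrt{109}$ ($Y{\left(t \right)} = \sqrt{\left(-10\right)^{2} + \left(3 + 6\right)} = \sqrt{100 + 9} = \sqrt{109}$)
$10289 + Y{\left(a{\left(-6 \right)} \right)} = 10289 + \sqrt{109}$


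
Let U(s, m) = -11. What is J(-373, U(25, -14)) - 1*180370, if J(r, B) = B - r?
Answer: -180008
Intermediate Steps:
J(-373, U(25, -14)) - 1*180370 = (-11 - 1*(-373)) - 1*180370 = (-11 + 373) - 180370 = 362 - 180370 = -180008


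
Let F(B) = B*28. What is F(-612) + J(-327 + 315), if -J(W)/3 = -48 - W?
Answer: -17028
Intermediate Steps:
F(B) = 28*B
J(W) = 144 + 3*W (J(W) = -3*(-48 - W) = 144 + 3*W)
F(-612) + J(-327 + 315) = 28*(-612) + (144 + 3*(-327 + 315)) = -17136 + (144 + 3*(-12)) = -17136 + (144 - 36) = -17136 + 108 = -17028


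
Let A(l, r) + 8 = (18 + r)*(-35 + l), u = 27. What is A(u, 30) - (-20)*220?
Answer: 4008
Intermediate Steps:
A(l, r) = -8 + (-35 + l)*(18 + r) (A(l, r) = -8 + (18 + r)*(-35 + l) = -8 + (-35 + l)*(18 + r))
A(u, 30) - (-20)*220 = (-638 - 35*30 + 18*27 + 27*30) - (-20)*220 = (-638 - 1050 + 486 + 810) - 1*(-4400) = -392 + 4400 = 4008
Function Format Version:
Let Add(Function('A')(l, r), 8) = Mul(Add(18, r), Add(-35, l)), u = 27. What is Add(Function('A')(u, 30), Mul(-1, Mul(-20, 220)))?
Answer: 4008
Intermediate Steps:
Function('A')(l, r) = Add(-8, Mul(Add(-35, l), Add(18, r))) (Function('A')(l, r) = Add(-8, Mul(Add(18, r), Add(-35, l))) = Add(-8, Mul(Add(-35, l), Add(18, r))))
Add(Function('A')(u, 30), Mul(-1, Mul(-20, 220))) = Add(Add(-638, Mul(-35, 30), Mul(18, 27), Mul(27, 30)), Mul(-1, Mul(-20, 220))) = Add(Add(-638, -1050, 486, 810), Mul(-1, -4400)) = Add(-392, 4400) = 4008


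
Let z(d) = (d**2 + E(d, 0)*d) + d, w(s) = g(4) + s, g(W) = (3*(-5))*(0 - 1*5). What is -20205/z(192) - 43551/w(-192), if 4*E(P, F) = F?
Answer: 59683773/160576 ≈ 371.69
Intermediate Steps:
E(P, F) = F/4
g(W) = 75 (g(W) = -15*(0 - 5) = -15*(-5) = 75)
w(s) = 75 + s
z(d) = d + d**2 (z(d) = (d**2 + ((1/4)*0)*d) + d = (d**2 + 0*d) + d = (d**2 + 0) + d = d**2 + d = d + d**2)
-20205/z(192) - 43551/w(-192) = -20205*1/(192*(1 + 192)) - 43551/(75 - 192) = -20205/(192*193) - 43551/(-117) = -20205/37056 - 43551*(-1/117) = -20205*1/37056 + 4839/13 = -6735/12352 + 4839/13 = 59683773/160576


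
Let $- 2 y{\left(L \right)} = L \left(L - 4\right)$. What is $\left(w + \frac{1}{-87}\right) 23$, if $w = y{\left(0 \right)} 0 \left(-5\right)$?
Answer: $- \frac{23}{87} \approx -0.26437$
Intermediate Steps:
$y{\left(L \right)} = - \frac{L \left(-4 + L\right)}{2}$ ($y{\left(L \right)} = - \frac{L \left(L - 4\right)}{2} = - \frac{L \left(-4 + L\right)}{2}$)
$w = 0$ ($w = \frac{1}{2} \cdot 0 \left(4 - 0\right) 0 \left(-5\right) = \frac{1}{2} \cdot 0 \left(4 + 0\right) 0 \left(-5\right) = \frac{1}{2} \cdot 0 \cdot 4 \cdot 0 \left(-5\right) = 0 \cdot 0 \left(-5\right) = 0 \left(-5\right) = 0$)
$\left(w + \frac{1}{-87}\right) 23 = \left(0 + \frac{1}{-87}\right) 23 = \left(0 - \frac{1}{87}\right) 23 = \left(- \frac{1}{87}\right) 23 = - \frac{23}{87}$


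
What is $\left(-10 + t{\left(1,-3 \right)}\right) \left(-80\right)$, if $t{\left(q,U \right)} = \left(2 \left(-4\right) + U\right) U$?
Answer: $-1840$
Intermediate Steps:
$t{\left(q,U \right)} = U \left(-8 + U\right)$ ($t{\left(q,U \right)} = \left(-8 + U\right) U = U \left(-8 + U\right)$)
$\left(-10 + t{\left(1,-3 \right)}\right) \left(-80\right) = \left(-10 - 3 \left(-8 - 3\right)\right) \left(-80\right) = \left(-10 - -33\right) \left(-80\right) = \left(-10 + 33\right) \left(-80\right) = 23 \left(-80\right) = -1840$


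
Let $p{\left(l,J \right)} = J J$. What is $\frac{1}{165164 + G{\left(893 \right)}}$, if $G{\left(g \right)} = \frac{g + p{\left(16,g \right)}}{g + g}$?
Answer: $\frac{1}{165611} \approx 6.0382 \cdot 10^{-6}$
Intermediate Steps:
$p{\left(l,J \right)} = J^{2}$
$G{\left(g \right)} = \frac{g + g^{2}}{2 g}$ ($G{\left(g \right)} = \frac{g + g^{2}}{g + g} = \frac{g + g^{2}}{2 g}$)
$\frac{1}{165164 + G{\left(893 \right)}} = \frac{1}{165164 + \left(\frac{1}{2} + \frac{1}{2} \cdot 893\right)} = \frac{1}{165164 + \left(\frac{1}{2} + \frac{893}{2}\right)} = \frac{1}{165164 + 447} = \frac{1}{165611}$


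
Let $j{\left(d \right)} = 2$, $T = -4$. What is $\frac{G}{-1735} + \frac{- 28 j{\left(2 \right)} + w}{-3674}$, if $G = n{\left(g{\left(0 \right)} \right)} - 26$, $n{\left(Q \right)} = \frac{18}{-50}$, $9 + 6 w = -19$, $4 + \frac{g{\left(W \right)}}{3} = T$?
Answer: $\frac{7578874}{239039625} \approx 0.031705$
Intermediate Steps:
$g{\left(W \right)} = -24$ ($g{\left(W \right)} = -12 + 3 \left(-4\right) = -12 - 12 = -24$)
$w = - \frac{14}{3}$ ($w = - \frac{3}{2} + \frac{1}{6} \left(-19\right) = - \frac{3}{2} - \frac{19}{6} = - \frac{14}{3} \approx -4.6667$)
$n{\left(Q \right)} = - \frac{9}{25}$ ($n{\left(Q \right)} = 18 \left(- \frac{1}{50}\right) = - \frac{9}{25}$)
$G = - \frac{659}{25}$ ($G = - \frac{9}{25} - 26 = - \frac{659}{25} \approx -26.36$)
$\frac{G}{-1735} + \frac{- 28 j{\left(2 \right)} + w}{-3674} = - \frac{659}{25 \left(-1735\right)} + \frac{\left(-28\right) 2 - \frac{14}{3}}{-3674} = \left(- \frac{659}{25}\right) \left(- \frac{1}{1735}\right) + \left(-56 - \frac{14}{3}\right) \left(- \frac{1}{3674}\right) = \frac{659}{43375} - - \frac{91}{5511} = \frac{659}{43375} + \frac{91}{5511} = \frac{7578874}{239039625}$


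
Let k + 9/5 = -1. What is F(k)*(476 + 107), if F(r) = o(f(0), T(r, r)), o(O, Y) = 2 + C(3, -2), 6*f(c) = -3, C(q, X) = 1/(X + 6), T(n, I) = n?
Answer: 5247/4 ≈ 1311.8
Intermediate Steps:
k = -14/5 (k = -9/5 - 1 = -14/5 ≈ -2.8000)
C(q, X) = 1/(6 + X)
f(c) = -½ (f(c) = (⅙)*(-3) = -½)
o(O, Y) = 9/4 (o(O, Y) = 2 + 1/(6 - 2) = 2 + 1/4 = 2 + ¼ = 9/4)
F(r) = 9/4
F(k)*(476 + 107) = 9*(476 + 107)/4 = (9/4)*583 = 5247/4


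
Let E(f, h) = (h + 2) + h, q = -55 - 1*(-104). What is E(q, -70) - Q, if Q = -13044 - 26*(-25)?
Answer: 12256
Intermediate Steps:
q = 49 (q = -55 + 104 = 49)
E(f, h) = 2 + 2*h (E(f, h) = (2 + h) + h = 2 + 2*h)
Q = -12394 (Q = -13044 - (-650) = -13044 - 1*(-650) = -13044 + 650 = -12394)
E(q, -70) - Q = (2 + 2*(-70)) - 1*(-12394) = (2 - 140) + 12394 = -138 + 12394 = 12256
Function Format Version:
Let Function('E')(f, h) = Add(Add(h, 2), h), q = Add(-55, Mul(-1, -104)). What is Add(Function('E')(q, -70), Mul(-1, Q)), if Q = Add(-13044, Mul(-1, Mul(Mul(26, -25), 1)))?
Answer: 12256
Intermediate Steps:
q = 49 (q = Add(-55, 104) = 49)
Function('E')(f, h) = Add(2, Mul(2, h)) (Function('E')(f, h) = Add(Add(2, h), h) = Add(2, Mul(2, h)))
Q = -12394 (Q = Add(-13044, Mul(-1, Mul(-650, 1))) = Add(-13044, Mul(-1, -650)) = Add(-13044, 650) = -12394)
Add(Function('E')(q, -70), Mul(-1, Q)) = Add(Add(2, Mul(2, -70)), Mul(-1, -12394)) = Add(Add(2, -140), 12394) = Add(-138, 12394) = 12256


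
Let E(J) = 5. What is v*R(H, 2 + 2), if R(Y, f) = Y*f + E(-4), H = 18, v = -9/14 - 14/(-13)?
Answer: 869/26 ≈ 33.423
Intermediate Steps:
v = 79/182 (v = -9*1/14 - 14*(-1/13) = -9/14 + 14/13 = 79/182 ≈ 0.43407)
R(Y, f) = 5 + Y*f (R(Y, f) = Y*f + 5 = 5 + Y*f)
v*R(H, 2 + 2) = 79*(5 + 18*(2 + 2))/182 = 79*(5 + 18*4)/182 = 79*(5 + 72)/182 = (79/182)*77 = 869/26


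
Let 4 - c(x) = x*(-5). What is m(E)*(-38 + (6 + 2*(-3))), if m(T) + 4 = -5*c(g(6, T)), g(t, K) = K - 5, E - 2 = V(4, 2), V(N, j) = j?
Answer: -38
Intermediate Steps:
E = 4 (E = 2 + 2 = 4)
g(t, K) = -5 + K
c(x) = 4 + 5*x (c(x) = 4 - x*(-5) = 4 - (-5)*x = 4 + 5*x)
m(T) = 101 - 25*T (m(T) = -4 - 5*(4 + 5*(-5 + T)) = -4 - 5*(4 + (-25 + 5*T)) = -4 - 5*(-21 + 5*T) = -4 + (105 - 25*T) = 101 - 25*T)
m(E)*(-38 + (6 + 2*(-3))) = (101 - 25*4)*(-38 + (6 + 2*(-3))) = (101 - 100)*(-38 + (6 - 6)) = 1*(-38 + 0) = 1*(-38) = -38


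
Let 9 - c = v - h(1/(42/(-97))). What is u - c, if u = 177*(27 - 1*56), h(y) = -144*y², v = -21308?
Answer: -1258414/49 ≈ -25682.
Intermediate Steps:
u = -5133 (u = 177*(27 - 56) = 177*(-29) = -5133)
c = 1006897/49 (c = 9 - (-21308 - (-144)*(1/(42/(-97)))²) = 9 - (-21308 - (-144)*(1/(42*(-1/97)))²) = 9 - (-21308 - (-144)*(1/(-42/97))²) = 9 - (-21308 - (-144)*(-97/42)²) = 9 - (-21308 - (-144)*9409/1764) = 9 - (-21308 - 1*(-37636/49)) = 9 - (-21308 + 37636/49) = 9 - 1*(-1006456/49) = 9 + 1006456/49 = 1006897/49 ≈ 20549.)
u - c = -5133 - 1*1006897/49 = -5133 - 1006897/49 = -1258414/49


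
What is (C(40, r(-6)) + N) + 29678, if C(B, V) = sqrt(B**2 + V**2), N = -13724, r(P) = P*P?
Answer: 15954 + 4*sqrt(181) ≈ 16008.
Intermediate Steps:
r(P) = P**2
(C(40, r(-6)) + N) + 29678 = (sqrt(40**2 + ((-6)**2)**2) - 13724) + 29678 = (sqrt(1600 + 36**2) - 13724) + 29678 = (sqrt(1600 + 1296) - 13724) + 29678 = (sqrt(2896) - 13724) + 29678 = (4*sqrt(181) - 13724) + 29678 = (-13724 + 4*sqrt(181)) + 29678 = 15954 + 4*sqrt(181)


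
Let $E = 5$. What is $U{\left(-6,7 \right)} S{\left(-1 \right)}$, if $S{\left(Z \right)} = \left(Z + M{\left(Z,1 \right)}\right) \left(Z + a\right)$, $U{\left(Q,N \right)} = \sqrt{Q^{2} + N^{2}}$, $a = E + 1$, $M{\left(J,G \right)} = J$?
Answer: $- 10 \sqrt{85} \approx -92.195$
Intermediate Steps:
$a = 6$ ($a = 5 + 1 = 6$)
$U{\left(Q,N \right)} = \sqrt{N^{2} + Q^{2}}$
$S{\left(Z \right)} = 2 Z \left(6 + Z\right)$ ($S{\left(Z \right)} = \left(Z + Z\right) \left(Z + 6\right) = 2 Z \left(6 + Z\right)$)
$U{\left(-6,7 \right)} S{\left(-1 \right)} = \sqrt{7^{2} + \left(-6\right)^{2}} \cdot 2 \left(-1\right) \left(6 - 1\right) = \sqrt{49 + 36} \cdot 2 \left(-1\right) 5 = \sqrt{85} \left(-10\right) = - 10 \sqrt{85}$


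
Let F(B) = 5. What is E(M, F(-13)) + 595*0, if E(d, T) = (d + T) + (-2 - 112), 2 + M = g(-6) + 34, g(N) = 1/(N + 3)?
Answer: -232/3 ≈ -77.333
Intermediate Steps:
g(N) = 1/(3 + N)
M = 95/3 (M = -2 + (1/(3 - 6) + 34) = -2 + (1/(-3) + 34) = -2 + (-⅓ + 34) = -2 + 101/3 = 95/3 ≈ 31.667)
E(d, T) = -114 + T + d (E(d, T) = (T + d) - 114 = -114 + T + d)
E(M, F(-13)) + 595*0 = (-114 + 5 + 95/3) + 595*0 = -232/3 + 0 = -232/3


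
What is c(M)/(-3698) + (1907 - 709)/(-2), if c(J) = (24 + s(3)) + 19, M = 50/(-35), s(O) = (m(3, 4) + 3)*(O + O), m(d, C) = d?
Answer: -2215181/3698 ≈ -599.02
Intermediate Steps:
s(O) = 12*O (s(O) = (3 + 3)*(O + O) = 6*(2*O) = 12*O)
M = -10/7 (M = 50*(-1/35) = -10/7 ≈ -1.4286)
c(J) = 79 (c(J) = (24 + 12*3) + 19 = (24 + 36) + 19 = 60 + 19 = 79)
c(M)/(-3698) + (1907 - 709)/(-2) = 79/(-3698) + (1907 - 709)/(-2) = 79*(-1/3698) + 1198*(-½) = -79/3698 - 599 = -2215181/3698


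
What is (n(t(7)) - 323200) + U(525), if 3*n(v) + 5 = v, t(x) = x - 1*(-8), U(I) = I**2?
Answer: -142715/3 ≈ -47572.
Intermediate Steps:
t(x) = 8 + x (t(x) = x + 8 = 8 + x)
n(v) = -5/3 + v/3
(n(t(7)) - 323200) + U(525) = ((-5/3 + (8 + 7)/3) - 323200) + 525**2 = ((-5/3 + (1/3)*15) - 323200) + 275625 = ((-5/3 + 5) - 323200) + 275625 = (10/3 - 323200) + 275625 = -969590/3 + 275625 = -142715/3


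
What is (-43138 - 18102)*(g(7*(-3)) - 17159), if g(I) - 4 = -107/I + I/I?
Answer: 22054177480/21 ≈ 1.0502e+9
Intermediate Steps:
g(I) = 5 - 107/I (g(I) = 4 + (-107/I + I/I) = 4 + (-107/I + 1) = 4 + (1 - 107/I) = 5 - 107/I)
(-43138 - 18102)*(g(7*(-3)) - 17159) = (-43138 - 18102)*((5 - 107/(7*(-3))) - 17159) = -61240*((5 - 107/(-21)) - 17159) = -61240*((5 - 107*(-1/21)) - 17159) = -61240*((5 + 107/21) - 17159) = -61240*(212/21 - 17159) = -61240*(-360127/21) = 22054177480/21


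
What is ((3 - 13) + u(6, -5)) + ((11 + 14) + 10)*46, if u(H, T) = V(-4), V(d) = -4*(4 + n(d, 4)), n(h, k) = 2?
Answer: 1576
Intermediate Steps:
V(d) = -24 (V(d) = -4*(4 + 2) = -4*6 = -24)
u(H, T) = -24
((3 - 13) + u(6, -5)) + ((11 + 14) + 10)*46 = ((3 - 13) - 24) + ((11 + 14) + 10)*46 = (-10 - 24) + (25 + 10)*46 = -34 + 35*46 = -34 + 1610 = 1576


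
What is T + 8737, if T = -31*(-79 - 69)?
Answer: 13325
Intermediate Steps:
T = 4588 (T = -31*(-148) = 4588)
T + 8737 = 4588 + 8737 = 13325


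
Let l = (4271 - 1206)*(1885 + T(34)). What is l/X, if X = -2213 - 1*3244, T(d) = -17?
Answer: -5725420/5457 ≈ -1049.2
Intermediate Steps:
X = -5457 (X = -2213 - 3244 = -5457)
l = 5725420 (l = (4271 - 1206)*(1885 - 17) = 3065*1868 = 5725420)
l/X = 5725420/(-5457) = 5725420*(-1/5457) = -5725420/5457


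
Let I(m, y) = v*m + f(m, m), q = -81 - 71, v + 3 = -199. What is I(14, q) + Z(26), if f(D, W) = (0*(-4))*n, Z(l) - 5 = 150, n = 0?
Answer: -2673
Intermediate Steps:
Z(l) = 155 (Z(l) = 5 + 150 = 155)
v = -202 (v = -3 - 199 = -202)
f(D, W) = 0 (f(D, W) = (0*(-4))*0 = 0*0 = 0)
q = -152
I(m, y) = -202*m (I(m, y) = -202*m + 0 = -202*m)
I(14, q) + Z(26) = -202*14 + 155 = -2828 + 155 = -2673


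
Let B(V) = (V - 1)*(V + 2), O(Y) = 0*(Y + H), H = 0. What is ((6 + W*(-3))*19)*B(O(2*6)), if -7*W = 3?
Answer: -1938/7 ≈ -276.86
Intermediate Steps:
W = -3/7 (W = -⅐*3 = -3/7 ≈ -0.42857)
O(Y) = 0 (O(Y) = 0*(Y + 0) = 0*Y = 0)
B(V) = (-1 + V)*(2 + V)
((6 + W*(-3))*19)*B(O(2*6)) = ((6 - 3/7*(-3))*19)*(-2 + 0 + 0²) = ((6 + 9/7)*19)*(-2 + 0 + 0) = ((51/7)*19)*(-2) = (969/7)*(-2) = -1938/7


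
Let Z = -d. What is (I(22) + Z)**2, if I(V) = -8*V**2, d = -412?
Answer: 11971600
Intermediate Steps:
Z = 412 (Z = -1*(-412) = 412)
(I(22) + Z)**2 = (-8*22**2 + 412)**2 = (-8*484 + 412)**2 = (-3872 + 412)**2 = (-3460)**2 = 11971600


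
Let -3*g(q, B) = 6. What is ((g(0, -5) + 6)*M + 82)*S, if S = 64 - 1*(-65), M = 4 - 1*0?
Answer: 12642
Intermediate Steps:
g(q, B) = -2 (g(q, B) = -⅓*6 = -2)
M = 4 (M = 4 + 0 = 4)
S = 129 (S = 64 + 65 = 129)
((g(0, -5) + 6)*M + 82)*S = ((-2 + 6)*4 + 82)*129 = (4*4 + 82)*129 = (16 + 82)*129 = 98*129 = 12642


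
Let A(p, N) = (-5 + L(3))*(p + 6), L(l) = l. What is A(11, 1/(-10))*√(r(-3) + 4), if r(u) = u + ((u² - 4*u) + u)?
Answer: -34*√19 ≈ -148.20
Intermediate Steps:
r(u) = u² - 2*u (r(u) = u + (u² - 3*u) = u² - 2*u)
A(p, N) = -12 - 2*p (A(p, N) = (-5 + 3)*(p + 6) = -2*(6 + p) = -12 - 2*p)
A(11, 1/(-10))*√(r(-3) + 4) = (-12 - 2*11)*√(-3*(-2 - 3) + 4) = (-12 - 22)*√(-3*(-5) + 4) = -34*√(15 + 4) = -34*√19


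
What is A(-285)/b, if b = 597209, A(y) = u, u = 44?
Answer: 44/597209 ≈ 7.3676e-5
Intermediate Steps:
A(y) = 44
A(-285)/b = 44/597209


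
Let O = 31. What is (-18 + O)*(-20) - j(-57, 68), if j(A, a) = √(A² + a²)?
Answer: -260 - √7873 ≈ -348.73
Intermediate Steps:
(-18 + O)*(-20) - j(-57, 68) = (-18 + 31)*(-20) - √((-57)² + 68²) = 13*(-20) - √(3249 + 4624) = -260 - √7873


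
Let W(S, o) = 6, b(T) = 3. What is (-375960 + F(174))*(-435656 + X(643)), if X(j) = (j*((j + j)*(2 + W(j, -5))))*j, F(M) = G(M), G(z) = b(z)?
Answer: -1598993114166792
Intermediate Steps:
G(z) = 3
F(M) = 3
X(j) = 16*j³ (X(j) = (j*((j + j)*(2 + 6)))*j = (j*((2*j)*8))*j = (j*(16*j))*j = (16*j²)*j = 16*j³)
(-375960 + F(174))*(-435656 + X(643)) = (-375960 + 3)*(-435656 + 16*643³) = -375957*(-435656 + 16*265847707) = -375957*(-435656 + 4253563312) = -375957*4253127656 = -1598993114166792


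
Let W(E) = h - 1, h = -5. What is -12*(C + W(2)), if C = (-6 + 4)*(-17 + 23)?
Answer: 216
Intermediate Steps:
W(E) = -6 (W(E) = -5 - 1 = -6)
C = -12 (C = -2*6 = -12)
-12*(C + W(2)) = -12*(-12 - 6) = -12*(-18) = 216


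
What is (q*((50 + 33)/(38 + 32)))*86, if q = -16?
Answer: -57104/35 ≈ -1631.5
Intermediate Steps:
(q*((50 + 33)/(38 + 32)))*86 = -16*(50 + 33)/(38 + 32)*86 = -1328/70*86 = -16*83/70*86 = -664/35*86 = -57104/35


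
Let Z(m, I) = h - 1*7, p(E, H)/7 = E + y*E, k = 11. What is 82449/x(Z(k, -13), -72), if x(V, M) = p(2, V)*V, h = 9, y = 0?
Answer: 82449/28 ≈ 2944.6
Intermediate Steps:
p(E, H) = 7*E (p(E, H) = 7*(E + 0*E) = 7*(E + 0) = 7*E)
Z(m, I) = 2 (Z(m, I) = 9 - 1*7 = 9 - 7 = 2)
x(V, M) = 14*V (x(V, M) = (7*2)*V = 14*V)
82449/x(Z(k, -13), -72) = 82449/((14*2)) = 82449/28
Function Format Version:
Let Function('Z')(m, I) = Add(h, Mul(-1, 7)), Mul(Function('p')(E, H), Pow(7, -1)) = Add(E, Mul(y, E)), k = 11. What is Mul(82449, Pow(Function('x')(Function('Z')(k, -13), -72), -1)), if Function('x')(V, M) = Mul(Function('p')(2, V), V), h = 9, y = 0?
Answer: Rational(82449, 28) ≈ 2944.6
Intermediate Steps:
Function('p')(E, H) = Mul(7, E) (Function('p')(E, H) = Mul(7, Add(E, Mul(0, E))) = Mul(7, Add(E, 0)) = Mul(7, E))
Function('Z')(m, I) = 2 (Function('Z')(m, I) = Add(9, Mul(-1, 7)) = Add(9, -7) = 2)
Function('x')(V, M) = Mul(14, V) (Function('x')(V, M) = Mul(Mul(7, 2), V) = Mul(14, V))
Mul(82449, Pow(Function('x')(Function('Z')(k, -13), -72), -1)) = Mul(82449, Pow(Mul(14, 2), -1)) = Mul(82449, Pow(28, -1)) = Mul(82449, Rational(1, 28)) = Rational(82449, 28)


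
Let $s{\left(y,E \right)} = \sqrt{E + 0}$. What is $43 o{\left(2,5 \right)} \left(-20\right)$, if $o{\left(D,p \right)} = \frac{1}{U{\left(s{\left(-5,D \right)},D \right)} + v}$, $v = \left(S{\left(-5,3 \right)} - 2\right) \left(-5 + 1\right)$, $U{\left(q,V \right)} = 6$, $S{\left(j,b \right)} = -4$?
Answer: $- \frac{86}{3} \approx -28.667$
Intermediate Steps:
$s{\left(y,E \right)} = \sqrt{E}$
$v = 24$ ($v = \left(-4 - 2\right) \left(-5 + 1\right) = \left(-6\right) \left(-4\right) = 24$)
$o{\left(D,p \right)} = \frac{1}{30}$ ($o{\left(D,p \right)} = \frac{1}{6 + 24} = \frac{1}{30}$)
$43 o{\left(2,5 \right)} \left(-20\right) = 43 \cdot \frac{1}{30} \left(-20\right) = \frac{43}{30} \left(-20\right) = - \frac{86}{3}$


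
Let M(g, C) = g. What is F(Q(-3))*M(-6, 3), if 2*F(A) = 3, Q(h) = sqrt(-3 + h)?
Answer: -9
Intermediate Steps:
F(A) = 3/2 (F(A) = (1/2)*3 = 3/2)
F(Q(-3))*M(-6, 3) = (3/2)*(-6) = -9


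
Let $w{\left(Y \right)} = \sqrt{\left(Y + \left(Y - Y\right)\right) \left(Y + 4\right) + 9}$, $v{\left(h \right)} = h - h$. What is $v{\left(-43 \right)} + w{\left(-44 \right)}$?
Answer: $\sqrt{1769} \approx 42.059$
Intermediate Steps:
$v{\left(h \right)} = 0$
$w{\left(Y \right)} = \sqrt{9 + Y \left(4 + Y\right)}$ ($w{\left(Y \right)} = \sqrt{\left(Y + 0\right) \left(4 + Y\right) + 9} = \sqrt{Y \left(4 + Y\right) + 9} = \sqrt{9 + Y \left(4 + Y\right)}$)
$v{\left(-43 \right)} + w{\left(-44 \right)} = 0 + \sqrt{9 + \left(-44\right)^{2} + 4 \left(-44\right)} = 0 + \sqrt{9 + 1936 - 176} = 0 + \sqrt{1769} = \sqrt{1769}$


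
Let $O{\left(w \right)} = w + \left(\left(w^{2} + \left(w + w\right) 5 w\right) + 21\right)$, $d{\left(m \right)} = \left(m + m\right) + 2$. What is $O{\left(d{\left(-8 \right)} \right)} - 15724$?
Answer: $-13561$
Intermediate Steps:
$d{\left(m \right)} = 2 + 2 m$ ($d{\left(m \right)} = 2 m + 2 = 2 + 2 m$)
$O{\left(w \right)} = 21 + w + 11 w^{2}$ ($O{\left(w \right)} = w + \left(\left(w^{2} + 2 w 5 w\right) + 21\right) = w + \left(\left(w^{2} + 10 w w\right) + 21\right) = w + \left(\left(w^{2} + 10 w^{2}\right) + 21\right) = w + \left(11 w^{2} + 21\right) = w + \left(21 + 11 w^{2}\right) = 21 + w + 11 w^{2}$)
$O{\left(d{\left(-8 \right)} \right)} - 15724 = \left(21 + \left(2 + 2 \left(-8\right)\right) + 11 \left(2 + 2 \left(-8\right)\right)^{2}\right) - 15724 = \left(21 + \left(2 - 16\right) + 11 \left(2 - 16\right)^{2}\right) - 15724 = \left(21 - 14 + 11 \left(-14\right)^{2}\right) - 15724 = \left(21 - 14 + 11 \cdot 196\right) - 15724 = \left(21 - 14 + 2156\right) - 15724 = 2163 - 15724 = -13561$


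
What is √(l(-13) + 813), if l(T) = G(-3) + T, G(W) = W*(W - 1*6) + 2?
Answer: √829 ≈ 28.792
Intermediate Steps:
G(W) = 2 + W*(-6 + W) (G(W) = W*(W - 6) + 2 = W*(-6 + W) + 2 = 2 + W*(-6 + W))
l(T) = 29 + T (l(T) = (2 + (-3)² - 6*(-3)) + T = (2 + 9 + 18) + T = 29 + T)
√(l(-13) + 813) = √((29 - 13) + 813) = √(16 + 813) = √829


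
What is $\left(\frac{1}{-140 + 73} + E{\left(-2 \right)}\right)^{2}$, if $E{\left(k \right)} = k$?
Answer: $\frac{18225}{4489} \approx 4.0599$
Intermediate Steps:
$\left(\frac{1}{-140 + 73} + E{\left(-2 \right)}\right)^{2} = \left(\frac{1}{-140 + 73} - 2\right)^{2} = \left(\frac{1}{-67} - 2\right)^{2} = \left(- \frac{1}{67} - 2\right)^{2} = \left(- \frac{135}{67}\right)^{2} = \frac{18225}{4489}$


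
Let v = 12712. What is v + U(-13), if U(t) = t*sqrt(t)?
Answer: 12712 - 13*I*sqrt(13) ≈ 12712.0 - 46.872*I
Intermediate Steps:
U(t) = t**(3/2)
v + U(-13) = 12712 + (-13)**(3/2) = 12712 - 13*I*sqrt(13)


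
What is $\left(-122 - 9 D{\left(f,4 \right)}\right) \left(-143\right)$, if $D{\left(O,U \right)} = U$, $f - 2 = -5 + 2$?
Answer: $22594$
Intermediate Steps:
$f = -1$ ($f = 2 + \left(-5 + 2\right) = 2 - 3 = -1$)
$\left(-122 - 9 D{\left(f,4 \right)}\right) \left(-143\right) = \left(-122 - 36\right) \left(-143\right) = \left(-158\right) \left(-143\right) = 22594$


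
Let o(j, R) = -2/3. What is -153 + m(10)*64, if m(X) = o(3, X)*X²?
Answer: -13259/3 ≈ -4419.7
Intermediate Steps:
o(j, R) = -⅔ (o(j, R) = -2*⅓ = -⅔)
m(X) = -2*X²/3
-153 + m(10)*64 = -153 - ⅔*10²*64 = -153 - ⅔*100*64 = -153 - 200/3*64 = -153 - 12800/3 = -13259/3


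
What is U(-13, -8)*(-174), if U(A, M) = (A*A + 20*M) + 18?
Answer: -4698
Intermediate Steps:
U(A, M) = 18 + A**2 + 20*M (U(A, M) = (A**2 + 20*M) + 18 = 18 + A**2 + 20*M)
U(-13, -8)*(-174) = (18 + (-13)**2 + 20*(-8))*(-174) = (18 + 169 - 160)*(-174) = 27*(-174) = -4698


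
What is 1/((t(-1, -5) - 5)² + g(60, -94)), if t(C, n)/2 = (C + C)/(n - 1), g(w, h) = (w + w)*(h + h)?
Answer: -9/202871 ≈ -4.4363e-5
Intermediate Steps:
g(w, h) = 4*h*w (g(w, h) = (2*w)*(2*h) = 4*h*w)
t(C, n) = 4*C/(-1 + n) (t(C, n) = 2*((C + C)/(n - 1)) = 2*((2*C)/(-1 + n)) = 2*(2*C/(-1 + n)) = 4*C/(-1 + n))
1/((t(-1, -5) - 5)² + g(60, -94)) = 1/((4*(-1)/(-1 - 5) - 5)² + 4*(-94)*60) = 1/((4*(-1)/(-6) - 5)² - 22560) = 1/((4*(-1)*(-⅙) - 5)² - 22560) = 1/((⅔ - 5)² - 22560) = 1/((-13/3)² - 22560) = 1/(169/9 - 22560) = 1/(-202871/9) = -9/202871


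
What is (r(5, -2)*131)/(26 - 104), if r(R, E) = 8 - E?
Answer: -655/39 ≈ -16.795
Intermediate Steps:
(r(5, -2)*131)/(26 - 104) = ((8 - 1*(-2))*131)/(26 - 104) = ((8 + 2)*131)/(-78) = (10*131)*(-1/78) = 1310*(-1/78) = -655/39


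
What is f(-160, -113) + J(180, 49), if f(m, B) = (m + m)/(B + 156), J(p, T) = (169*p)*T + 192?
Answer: 64102876/43 ≈ 1.4908e+6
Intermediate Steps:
J(p, T) = 192 + 169*T*p (J(p, T) = 169*T*p + 192 = 192 + 169*T*p)
f(m, B) = 2*m/(156 + B) (f(m, B) = (2*m)/(156 + B) = 2*m/(156 + B))
f(-160, -113) + J(180, 49) = 2*(-160)/(156 - 113) + (192 + 169*49*180) = 2*(-160)/43 + (192 + 1490580) = 2*(-160)*(1/43) + 1490772 = -320/43 + 1490772 = 64102876/43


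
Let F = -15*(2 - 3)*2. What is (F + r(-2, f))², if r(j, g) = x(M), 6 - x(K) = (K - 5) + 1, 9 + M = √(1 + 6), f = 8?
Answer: (49 - √7)² ≈ 2148.7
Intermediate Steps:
M = -9 + √7 (M = -9 + √(1 + 6) = -9 + √7 ≈ -6.3542)
x(K) = 10 - K (x(K) = 6 - ((K - 5) + 1) = 6 - ((-5 + K) + 1) = 6 - (-4 + K) = 6 + (4 - K) = 10 - K)
r(j, g) = 19 - √7 (r(j, g) = 10 - (-9 + √7) = 10 + (9 - √7) = 19 - √7)
F = 30 (F = -(-15)*2 = -15*(-2) = 30)
(F + r(-2, f))² = (30 + (19 - √7))² = (49 - √7)²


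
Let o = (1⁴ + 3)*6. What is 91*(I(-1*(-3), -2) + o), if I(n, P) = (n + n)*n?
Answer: 3822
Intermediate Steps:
o = 24 (o = (1 + 3)*6 = 4*6 = 24)
I(n, P) = 2*n² (I(n, P) = (2*n)*n = 2*n²)
91*(I(-1*(-3), -2) + o) = 91*(2*(-1*(-3))² + 24) = 91*(2*3² + 24) = 91*(2*9 + 24) = 91*(18 + 24) = 91*42 = 3822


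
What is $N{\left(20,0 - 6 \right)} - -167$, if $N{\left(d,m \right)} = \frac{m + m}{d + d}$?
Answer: $\frac{1667}{10} \approx 166.7$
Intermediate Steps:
$N{\left(d,m \right)} = \frac{m}{d}$ ($N{\left(d,m \right)} = \frac{2 m}{2 d} = 2 m \frac{1}{2 d} = \frac{m}{d}$)
$N{\left(20,0 - 6 \right)} - -167 = \frac{0 - 6}{20} - -167 = \left(-6\right) \frac{1}{20} + 167 = - \frac{3}{10} + 167 = \frac{1667}{10}$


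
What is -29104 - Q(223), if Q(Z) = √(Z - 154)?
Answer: -29104 - √69 ≈ -29112.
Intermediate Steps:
Q(Z) = √(-154 + Z)
-29104 - Q(223) = -29104 - √(-154 + 223) = -29104 - √69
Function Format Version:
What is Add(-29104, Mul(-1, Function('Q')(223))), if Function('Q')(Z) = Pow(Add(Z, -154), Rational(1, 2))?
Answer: Add(-29104, Mul(-1, Pow(69, Rational(1, 2)))) ≈ -29112.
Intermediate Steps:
Function('Q')(Z) = Pow(Add(-154, Z), Rational(1, 2))
Add(-29104, Mul(-1, Function('Q')(223))) = Add(-29104, Mul(-1, Pow(Add(-154, 223), Rational(1, 2)))) = Add(-29104, Mul(-1, Pow(69, Rational(1, 2))))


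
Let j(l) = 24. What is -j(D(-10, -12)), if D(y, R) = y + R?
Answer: -24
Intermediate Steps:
D(y, R) = R + y
-j(D(-10, -12)) = -1*24 = -24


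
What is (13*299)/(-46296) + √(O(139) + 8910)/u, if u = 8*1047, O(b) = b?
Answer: -3887/46296 + √9049/8376 ≈ -0.072603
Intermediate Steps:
u = 8376
(13*299)/(-46296) + √(O(139) + 8910)/u = (13*299)/(-46296) + √(139 + 8910)/8376 = 3887*(-1/46296) + √9049*(1/8376) = -3887/46296 + √9049/8376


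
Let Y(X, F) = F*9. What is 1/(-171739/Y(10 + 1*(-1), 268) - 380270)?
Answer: -2412/917382979 ≈ -2.6292e-6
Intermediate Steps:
Y(X, F) = 9*F
1/(-171739/Y(10 + 1*(-1), 268) - 380270) = 1/(-171739/(9*268) - 380270) = 1/(-171739/2412 - 380270) = 1/(-917382979/2412) = -2412/917382979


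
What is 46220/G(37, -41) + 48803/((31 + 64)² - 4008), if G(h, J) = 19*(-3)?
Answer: -229103969/285969 ≈ -801.15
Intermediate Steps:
G(h, J) = -57
46220/G(37, -41) + 48803/((31 + 64)² - 4008) = 46220/(-57) + 48803/((31 + 64)² - 4008) = 46220*(-1/57) + 48803/(95² - 4008) = -46220/57 + 48803/(9025 - 4008) = -46220/57 + 48803/5017 = -229103969/285969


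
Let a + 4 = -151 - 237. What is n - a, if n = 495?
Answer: 887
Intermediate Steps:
a = -392 (a = -4 + (-151 - 237) = -4 - 388 = -392)
n - a = 495 - 1*(-392) = 495 + 392 = 887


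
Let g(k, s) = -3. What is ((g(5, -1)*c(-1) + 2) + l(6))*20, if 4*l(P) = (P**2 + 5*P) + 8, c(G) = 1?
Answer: 350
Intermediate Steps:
l(P) = 2 + P**2/4 + 5*P/4 (l(P) = ((P**2 + 5*P) + 8)/4 = (8 + P**2 + 5*P)/4 = 2 + P**2/4 + 5*P/4)
((g(5, -1)*c(-1) + 2) + l(6))*20 = ((-3*1 + 2) + (2 + (1/4)*6**2 + (5/4)*6))*20 = ((-3 + 2) + (2 + (1/4)*36 + 15/2))*20 = (-1 + (2 + 9 + 15/2))*20 = (-1 + 37/2)*20 = (35/2)*20 = 350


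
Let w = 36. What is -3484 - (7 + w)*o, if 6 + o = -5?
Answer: -3011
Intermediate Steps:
o = -11 (o = -6 - 5 = -11)
-3484 - (7 + w)*o = -3484 - (7 + 36)*(-11) = -3484 - 43*(-11) = -3484 - 1*(-473) = -3484 + 473 = -3011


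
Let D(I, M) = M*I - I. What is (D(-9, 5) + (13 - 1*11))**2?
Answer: 1156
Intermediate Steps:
D(I, M) = -I + I*M (D(I, M) = I*M - I = -I + I*M)
(D(-9, 5) + (13 - 1*11))**2 = (-9*(-1 + 5) + (13 - 1*11))**2 = (-9*4 + (13 - 11))**2 = (-36 + 2)**2 = (-34)**2 = 1156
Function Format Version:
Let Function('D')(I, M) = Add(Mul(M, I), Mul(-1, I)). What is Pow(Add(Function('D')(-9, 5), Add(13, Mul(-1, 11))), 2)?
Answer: 1156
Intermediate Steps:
Function('D')(I, M) = Add(Mul(-1, I), Mul(I, M)) (Function('D')(I, M) = Add(Mul(I, M), Mul(-1, I)) = Add(Mul(-1, I), Mul(I, M)))
Pow(Add(Function('D')(-9, 5), Add(13, Mul(-1, 11))), 2) = Pow(Add(Mul(-9, Add(-1, 5)), Add(13, Mul(-1, 11))), 2) = Pow(Add(Mul(-9, 4), Add(13, -11)), 2) = Pow(Add(-36, 2), 2) = Pow(-34, 2) = 1156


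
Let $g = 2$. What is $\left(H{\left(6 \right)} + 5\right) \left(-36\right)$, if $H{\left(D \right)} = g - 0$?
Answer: $-252$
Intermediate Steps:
$H{\left(D \right)} = 2$ ($H{\left(D \right)} = 2 - 0 = 2 + 0 = 2$)
$\left(H{\left(6 \right)} + 5\right) \left(-36\right) = \left(2 + 5\right) \left(-36\right) = 7 \left(-36\right) = -252$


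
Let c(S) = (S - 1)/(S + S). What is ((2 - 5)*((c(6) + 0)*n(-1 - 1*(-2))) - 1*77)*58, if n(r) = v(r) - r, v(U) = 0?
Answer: -8787/2 ≈ -4393.5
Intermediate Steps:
n(r) = -r (n(r) = 0 - r = -r)
c(S) = (-1 + S)/(2*S) (c(S) = (-1 + S)/((2*S)) = (-1 + S)*(1/(2*S)) = (-1 + S)/(2*S))
((2 - 5)*((c(6) + 0)*n(-1 - 1*(-2))) - 1*77)*58 = ((2 - 5)*(((½)*(-1 + 6)/6 + 0)*(-(-1 - 1*(-2)))) - 1*77)*58 = (-3*((½)*(⅙)*5 + 0)*(-(-1 + 2)) - 77)*58 = (-3*(5/12 + 0)*(-1*1) - 77)*58 = (-5*(-1)/4 - 77)*58 = (-3*(-5/12) - 77)*58 = (5/4 - 77)*58 = -303/4*58 = -8787/2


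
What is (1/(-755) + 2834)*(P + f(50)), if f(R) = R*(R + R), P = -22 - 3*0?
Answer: 10651272282/755 ≈ 1.4108e+7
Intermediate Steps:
P = -22 (P = -22 + 0 = -22)
f(R) = 2*R**2 (f(R) = R*(2*R) = 2*R**2)
(1/(-755) + 2834)*(P + f(50)) = (1/(-755) + 2834)*(-22 + 2*50**2) = (-1/755 + 2834)*(-22 + 2*2500) = 2139669*(-22 + 5000)/755 = (2139669/755)*4978 = 10651272282/755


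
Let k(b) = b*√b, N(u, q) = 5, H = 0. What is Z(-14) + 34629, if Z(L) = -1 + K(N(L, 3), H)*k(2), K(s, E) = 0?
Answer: 34628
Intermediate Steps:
k(b) = b^(3/2)
Z(L) = -1 (Z(L) = -1 + 0*2^(3/2) = -1 + 0*(2*√2) = -1 + 0 = -1)
Z(-14) + 34629 = -1 + 34629 = 34628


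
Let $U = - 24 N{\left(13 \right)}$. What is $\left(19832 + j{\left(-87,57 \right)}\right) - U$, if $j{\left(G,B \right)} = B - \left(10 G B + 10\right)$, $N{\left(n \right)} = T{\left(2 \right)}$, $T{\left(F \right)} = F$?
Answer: $69517$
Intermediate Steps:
$N{\left(n \right)} = 2$
$j{\left(G,B \right)} = -10 + B - 10 B G$ ($j{\left(G,B \right)} = B - \left(10 B G + 10\right) = B - \left(10 + 10 B G\right) = -10 + B - 10 B G$)
$U = -48$ ($U = \left(-24\right) 2 = -48$)
$\left(19832 + j{\left(-87,57 \right)}\right) - U = \left(19832 - \left(-47 - 49590\right)\right) - -48 = \left(19832 + \left(-10 + 57 + 49590\right)\right) + 48 = \left(19832 + 49637\right) + 48 = 69469 + 48 = 69517$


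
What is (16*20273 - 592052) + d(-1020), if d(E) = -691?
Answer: -268375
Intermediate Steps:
(16*20273 - 592052) + d(-1020) = (16*20273 - 592052) - 691 = (324368 - 592052) - 691 = -267684 - 691 = -268375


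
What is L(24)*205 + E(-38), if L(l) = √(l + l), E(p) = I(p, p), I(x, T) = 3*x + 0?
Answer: -114 + 820*√3 ≈ 1306.3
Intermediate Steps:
I(x, T) = 3*x
E(p) = 3*p
L(l) = √2*√l (L(l) = √(2*l) = √2*√l)
L(24)*205 + E(-38) = (√2*√24)*205 + 3*(-38) = (√2*(2*√6))*205 - 114 = (4*√3)*205 - 114 = 820*√3 - 114 = -114 + 820*√3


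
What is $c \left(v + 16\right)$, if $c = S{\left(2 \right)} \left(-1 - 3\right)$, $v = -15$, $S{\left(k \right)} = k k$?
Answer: $-16$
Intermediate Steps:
$S{\left(k \right)} = k^{2}$
$c = -16$ ($c = 2^{2} \left(-1 - 3\right) = 4 \left(-4\right) = -16$)
$c \left(v + 16\right) = - 16 \left(-15 + 16\right) = \left(-16\right) 1 = -16$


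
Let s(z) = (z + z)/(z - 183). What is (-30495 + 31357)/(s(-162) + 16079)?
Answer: 99130/1849193 ≈ 0.053607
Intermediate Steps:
s(z) = 2*z/(-183 + z) (s(z) = (2*z)/(-183 + z) = 2*z/(-183 + z))
(-30495 + 31357)/(s(-162) + 16079) = (-30495 + 31357)/(2*(-162)/(-183 - 162) + 16079) = 862/(2*(-162)/(-345) + 16079) = 862/(2*(-162)*(-1/345) + 16079) = 862/(108/115 + 16079) = 862/(1849193/115) = 862*(115/1849193) = 99130/1849193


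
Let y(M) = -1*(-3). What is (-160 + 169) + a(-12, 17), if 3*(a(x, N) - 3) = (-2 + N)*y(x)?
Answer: 27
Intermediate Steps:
y(M) = 3
a(x, N) = 1 + N (a(x, N) = 3 + ((-2 + N)*3)/3 = 3 + (-6 + 3*N)/3 = 3 + (-2 + N) = 1 + N)
(-160 + 169) + a(-12, 17) = (-160 + 169) + (1 + 17) = 9 + 18 = 27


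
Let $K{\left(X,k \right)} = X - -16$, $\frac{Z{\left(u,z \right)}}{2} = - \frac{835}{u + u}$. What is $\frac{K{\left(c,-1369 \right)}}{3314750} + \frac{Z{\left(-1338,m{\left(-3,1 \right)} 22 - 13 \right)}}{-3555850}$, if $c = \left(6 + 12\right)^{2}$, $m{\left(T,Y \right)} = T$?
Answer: $\frac{6459437863}{63082706270700} \approx 0.0001024$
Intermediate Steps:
$Z{\left(u,z \right)} = - \frac{835}{u}$ ($Z{\left(u,z \right)} = 2 \left(- \frac{835}{u + u}\right) = 2 \left(- \frac{835}{2 u}\right) = - \frac{835}{u}$)
$c = 324$ ($c = 18^{2} = 324$)
$K{\left(X,k \right)} = 16 + X$ ($K{\left(X,k \right)} = X + 16 = 16 + X$)
$\frac{K{\left(c,-1369 \right)}}{3314750} + \frac{Z{\left(-1338,m{\left(-3,1 \right)} 22 - 13 \right)}}{-3555850} = \frac{16 + 324}{3314750} + \frac{\left(-835\right) \frac{1}{-1338}}{-3555850} = 340 \cdot \frac{1}{3314750} + \left(-835\right) \left(- \frac{1}{1338}\right) \left(- \frac{1}{3555850}\right) = \frac{34}{331475} + \frac{835}{1338} \left(- \frac{1}{3555850}\right) = \frac{34}{331475} - \frac{167}{951545460} = \frac{6459437863}{63082706270700}$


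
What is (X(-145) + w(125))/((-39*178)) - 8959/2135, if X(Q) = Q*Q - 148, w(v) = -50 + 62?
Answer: -35597131/4940390 ≈ -7.2053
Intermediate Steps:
w(v) = 12
X(Q) = -148 + Q**2 (X(Q) = Q**2 - 148 = -148 + Q**2)
(X(-145) + w(125))/((-39*178)) - 8959/2135 = ((-148 + (-145)**2) + 12)/((-39*178)) - 8959/2135 = ((-148 + 21025) + 12)/(-6942) - 8959*1/2135 = (20877 + 12)*(-1/6942) - 8959/2135 = 20889*(-1/6942) - 8959/2135 = -6963/2314 - 8959/2135 = -35597131/4940390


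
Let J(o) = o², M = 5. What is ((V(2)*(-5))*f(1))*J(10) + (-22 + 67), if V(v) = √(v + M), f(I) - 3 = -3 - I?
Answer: 45 + 500*√7 ≈ 1367.9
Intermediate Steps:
f(I) = -I (f(I) = 3 + (-3 - I) = -I)
V(v) = √(5 + v) (V(v) = √(v + 5) = √(5 + v))
((V(2)*(-5))*f(1))*J(10) + (-22 + 67) = ((√(5 + 2)*(-5))*(-1*1))*10² + (-22 + 67) = ((√7*(-5))*(-1))*100 + 45 = (-5*√7*(-1))*100 + 45 = (5*√7)*100 + 45 = 500*√7 + 45 = 45 + 500*√7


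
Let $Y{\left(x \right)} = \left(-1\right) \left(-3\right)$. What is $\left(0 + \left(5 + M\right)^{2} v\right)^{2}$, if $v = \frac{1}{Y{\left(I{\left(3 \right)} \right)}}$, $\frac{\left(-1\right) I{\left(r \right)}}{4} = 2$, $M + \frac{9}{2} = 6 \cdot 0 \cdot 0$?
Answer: $\frac{1}{144} \approx 0.0069444$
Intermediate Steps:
$M = - \frac{9}{2}$ ($M = - \frac{9}{2} + 6 \cdot 0 \cdot 0 = - \frac{9}{2} + 0 \cdot 0 = - \frac{9}{2} + 0 = - \frac{9}{2} \approx -4.5$)
$I{\left(r \right)} = -8$ ($I{\left(r \right)} = \left(-4\right) 2 = -8$)
$Y{\left(x \right)} = 3$
$v = \frac{1}{3} \approx 0.33333$
$\left(0 + \left(5 + M\right)^{2} v\right)^{2} = \left(0 + \left(5 - \frac{9}{2}\right)^{2} \cdot \frac{1}{3}\right)^{2} = \left(0 + \left(\frac{1}{2}\right)^{2} \cdot \frac{1}{3}\right)^{2} = \left(0 + \frac{1}{4} \cdot \frac{1}{3}\right)^{2} = \left(0 + \frac{1}{12}\right)^{2} = \left(\frac{1}{12}\right)^{2} = \frac{1}{144}$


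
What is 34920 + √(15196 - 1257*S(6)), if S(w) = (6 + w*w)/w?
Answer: 34920 + √6397 ≈ 35000.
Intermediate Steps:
S(w) = (6 + w²)/w
34920 + √(15196 - 1257*S(6)) = 34920 + √(15196 - 1257*(6 + 6/6)) = 34920 + √(15196 - 1257*(6 + 6*(⅙))) = 34920 + √(15196 - 1257*(6 + 1)) = 34920 + √(15196 - 1257*7) = 34920 + √(15196 - 8799) = 34920 + √6397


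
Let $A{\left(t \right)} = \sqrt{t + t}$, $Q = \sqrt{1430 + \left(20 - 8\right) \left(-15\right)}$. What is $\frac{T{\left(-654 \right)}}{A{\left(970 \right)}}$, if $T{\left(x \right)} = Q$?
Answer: $\frac{5 \sqrt{970}}{194} \approx 0.8027$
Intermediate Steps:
$Q = 25 \sqrt{2}$ ($Q = \sqrt{1430 + 12 \left(-15\right)} = \sqrt{1430 - 180} = \sqrt{1250} = 25 \sqrt{2} \approx 35.355$)
$T{\left(x \right)} = 25 \sqrt{2}$
$A{\left(t \right)} = \sqrt{2} \sqrt{t}$ ($A{\left(t \right)} = \sqrt{2 t} = \sqrt{2} \sqrt{t}$)
$\frac{T{\left(-654 \right)}}{A{\left(970 \right)}} = \frac{25 \sqrt{2}}{\sqrt{2} \sqrt{970}} = \frac{25 \sqrt{2}}{2 \sqrt{485}} = 25 \sqrt{2} \frac{\sqrt{485}}{970} = \frac{5 \sqrt{970}}{194}$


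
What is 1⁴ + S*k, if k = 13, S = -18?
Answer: -233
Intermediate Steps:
1⁴ + S*k = 1⁴ - 18*13 = 1 - 234 = -233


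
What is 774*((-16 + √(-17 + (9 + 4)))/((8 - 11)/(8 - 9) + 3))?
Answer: -2064 + 258*I ≈ -2064.0 + 258.0*I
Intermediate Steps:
774*((-16 + √(-17 + (9 + 4)))/((8 - 11)/(8 - 9) + 3)) = 774*((-16 + √(-17 + 13))/(-3/(-1) + 3)) = 774*((-16 + √(-4))/(-3*(-1) + 3)) = 774*((-16 + 2*I)/(3 + 3)) = 774*((-16 + 2*I)/6) = 774*((-16 + 2*I)*(⅙)) = 774*(-8/3 + I/3) = -2064 + 258*I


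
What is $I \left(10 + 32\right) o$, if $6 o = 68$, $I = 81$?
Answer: $38556$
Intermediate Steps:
$o = \frac{34}{3}$ ($o = \frac{1}{6} \cdot 68 = \frac{34}{3} \approx 11.333$)
$I \left(10 + 32\right) o = 81 \left(10 + 32\right) \frac{34}{3} = 81 \cdot 42 \cdot \frac{34}{3} = 3402 \cdot \frac{34}{3} = 38556$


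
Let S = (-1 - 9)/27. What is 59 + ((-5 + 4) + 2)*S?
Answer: 1583/27 ≈ 58.630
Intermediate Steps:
S = -10/27 (S = -10*1/27 = -10/27 ≈ -0.37037)
59 + ((-5 + 4) + 2)*S = 59 + ((-5 + 4) + 2)*(-10/27) = 59 + (-1 + 2)*(-10/27) = 59 + 1*(-10/27) = 59 - 10/27 = 1583/27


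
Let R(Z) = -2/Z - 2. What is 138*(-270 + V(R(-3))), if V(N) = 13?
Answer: -35466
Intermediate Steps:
R(Z) = -2 - 2/Z
138*(-270 + V(R(-3))) = 138*(-270 + 13) = 138*(-257) = -35466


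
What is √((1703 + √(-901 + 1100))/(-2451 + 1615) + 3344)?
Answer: √(583921129 - 209*√199)/418 ≈ 57.810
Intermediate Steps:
√((1703 + √(-901 + 1100))/(-2451 + 1615) + 3344) = √((1703 + √199)/(-836) + 3344) = √((1703 + √199)*(-1/836) + 3344) = √((-1703/836 - √199/836) + 3344) = √(2793881/836 - √199/836)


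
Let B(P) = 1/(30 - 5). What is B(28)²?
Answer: 1/625 ≈ 0.0016000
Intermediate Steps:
B(P) = 1/25
B(28)² = (1/25)² = 1/625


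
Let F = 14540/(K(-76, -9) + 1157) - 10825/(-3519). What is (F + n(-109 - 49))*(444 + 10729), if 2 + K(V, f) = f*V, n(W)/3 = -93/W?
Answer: 48547186924679/340829226 ≈ 1.4244e+5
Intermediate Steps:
n(W) = -279/W (n(W) = 3*(-93/W) = -279/W)
K(V, f) = -2 + V*f (K(V, f) = -2 + f*V = -2 + V*f)
F = 23691145/2157147 (F = 14540/((-2 - 76*(-9)) + 1157) - 10825/(-3519) = 14540/((-2 + 684) + 1157) - 10825*(-1/3519) = 14540/(682 + 1157) + 10825/3519 = 14540/1839 + 10825/3519 = 23691145/2157147 ≈ 10.983)
(F + n(-109 - 49))*(444 + 10729) = (23691145/2157147 - 279/(-109 - 49))*(444 + 10729) = (23691145/2157147 - 279/(-158))*11173 = (23691145/2157147 - 279*(-1/158))*11173 = (23691145/2157147 + 279/158)*11173 = (4345044923/340829226)*11173 = 48547186924679/340829226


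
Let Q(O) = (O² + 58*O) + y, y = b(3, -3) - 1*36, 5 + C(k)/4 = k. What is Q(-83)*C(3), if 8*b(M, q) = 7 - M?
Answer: -16316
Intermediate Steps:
C(k) = -20 + 4*k
b(M, q) = 7/8 - M/8 (b(M, q) = (7 - M)/8 = 7/8 - M/8)
y = -71/2 (y = (7/8 - ⅛*3) - 1*36 = (7/8 - 3/8) - 36 = ½ - 36 = -71/2 ≈ -35.500)
Q(O) = -71/2 + O² + 58*O (Q(O) = (O² + 58*O) - 71/2 = -71/2 + O² + 58*O)
Q(-83)*C(3) = (-71/2 + (-83)² + 58*(-83))*(-20 + 4*3) = (-71/2 + 6889 - 4814)*(-20 + 12) = (4079/2)*(-8) = -16316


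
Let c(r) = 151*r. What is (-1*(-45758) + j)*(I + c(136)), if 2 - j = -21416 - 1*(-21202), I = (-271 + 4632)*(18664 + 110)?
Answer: 3764992457300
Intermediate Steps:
I = 81873414 (I = 4361*18774 = 81873414)
j = 216 (j = 2 - (-21416 - 1*(-21202)) = 2 - (-21416 + 21202) = 2 - 1*(-214) = 2 + 214 = 216)
(-1*(-45758) + j)*(I + c(136)) = (-1*(-45758) + 216)*(81873414 + 151*136) = (45758 + 216)*(81873414 + 20536) = 45974*81893950 = 3764992457300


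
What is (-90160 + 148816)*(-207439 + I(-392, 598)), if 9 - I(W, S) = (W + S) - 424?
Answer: -12154227072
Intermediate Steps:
I(W, S) = 433 - S - W (I(W, S) = 9 - ((W + S) - 424) = 9 - ((S + W) - 424) = 9 - (-424 + S + W) = 9 + (424 - S - W) = 433 - S - W)
(-90160 + 148816)*(-207439 + I(-392, 598)) = (-90160 + 148816)*(-207439 + (433 - 1*598 - 1*(-392))) = 58656*(-207439 + (433 - 598 + 392)) = 58656*(-207439 + 227) = 58656*(-207212) = -12154227072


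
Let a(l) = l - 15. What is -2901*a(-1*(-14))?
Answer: 2901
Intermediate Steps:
a(l) = -15 + l
-2901*a(-1*(-14)) = -2901*(-15 - 1*(-14)) = -2901*(-15 + 14) = -2901*(-1) = 2901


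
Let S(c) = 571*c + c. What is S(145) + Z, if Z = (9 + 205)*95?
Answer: 103270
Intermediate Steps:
Z = 20330 (Z = 214*95 = 20330)
S(c) = 572*c
S(145) + Z = 572*145 + 20330 = 82940 + 20330 = 103270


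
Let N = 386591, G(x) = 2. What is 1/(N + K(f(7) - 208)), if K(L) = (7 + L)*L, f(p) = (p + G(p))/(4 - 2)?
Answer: 4/1706315 ≈ 2.3442e-6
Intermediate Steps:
f(p) = 1 + p/2 (f(p) = (p + 2)/(4 - 2) = (2 + p)/2 = 1 + p/2)
K(L) = L*(7 + L)
1/(N + K(f(7) - 208)) = 1/(386591 + ((1 + (½)*7) - 208)*(7 + ((1 + (½)*7) - 208))) = 1/(386591 + ((1 + 7/2) - 208)*(7 + ((1 + 7/2) - 208))) = 1/(386591 + (9/2 - 208)*(7 + (9/2 - 208))) = 1/(386591 - 407*(7 - 407/2)/2) = 1/(386591 - 407/2*(-393/2)) = 1/(386591 + 159951/4) = 1/(1706315/4) = 4/1706315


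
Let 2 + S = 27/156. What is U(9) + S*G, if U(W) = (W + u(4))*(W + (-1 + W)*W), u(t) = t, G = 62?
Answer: 24433/26 ≈ 939.73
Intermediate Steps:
S = -95/52 (S = -2 + 27/156 = -2 + 27*(1/156) = -2 + 9/52 = -95/52 ≈ -1.8269)
U(W) = (4 + W)*(W + W*(-1 + W)) (U(W) = (W + 4)*(W + (-1 + W)*W) = (4 + W)*(W + W*(-1 + W)))
U(9) + S*G = 9²*(4 + 9) - 95/52*62 = 81*13 - 2945/26 = 1053 - 2945/26 = 24433/26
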